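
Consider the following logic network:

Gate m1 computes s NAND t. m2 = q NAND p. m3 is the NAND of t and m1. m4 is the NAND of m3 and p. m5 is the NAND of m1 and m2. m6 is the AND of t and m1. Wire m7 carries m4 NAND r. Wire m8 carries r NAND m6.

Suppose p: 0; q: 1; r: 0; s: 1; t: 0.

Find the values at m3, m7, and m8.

m1 = s NAND t = 1 NAND 0 = 1
m3 = t NAND m1 = 0 NAND 1 = 1
m4 = m3 NAND p = 1 NAND 0 = 1
m6 = t AND m1 = 0 AND 1 = 0
m7 = m4 NAND r = 1 NAND 0 = 1
m8 = r NAND m6 = 0 NAND 0 = 1

m3 = 1  m7 = 1  m8 = 1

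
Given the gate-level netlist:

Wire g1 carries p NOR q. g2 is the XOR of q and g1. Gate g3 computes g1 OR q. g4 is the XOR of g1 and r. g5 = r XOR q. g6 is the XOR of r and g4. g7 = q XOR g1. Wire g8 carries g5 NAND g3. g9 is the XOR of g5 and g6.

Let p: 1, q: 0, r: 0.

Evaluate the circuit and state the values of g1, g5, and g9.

g1 = 0, g5 = 0, g9 = 0

g1 = p NOR q = 1 NOR 0 = 0
g4 = g1 XOR r = 0 XOR 0 = 0
g5 = r XOR q = 0 XOR 0 = 0
g6 = r XOR g4 = 0 XOR 0 = 0
g9 = g5 XOR g6 = 0 XOR 0 = 0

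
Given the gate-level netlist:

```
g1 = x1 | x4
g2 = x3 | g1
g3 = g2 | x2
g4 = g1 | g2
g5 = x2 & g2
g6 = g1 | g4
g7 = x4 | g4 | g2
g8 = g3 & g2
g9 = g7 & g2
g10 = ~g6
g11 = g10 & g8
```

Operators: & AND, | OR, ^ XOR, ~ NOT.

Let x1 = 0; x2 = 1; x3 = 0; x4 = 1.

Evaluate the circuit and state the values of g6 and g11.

g6 = 1, g11 = 0

g1 = x1 OR x4 = 0 OR 1 = 1
g2 = x3 OR g1 = 0 OR 1 = 1
g3 = g2 OR x2 = 1 OR 1 = 1
g4 = g1 OR g2 = 1 OR 1 = 1
g6 = g1 OR g4 = 1 OR 1 = 1
g8 = g3 AND g2 = 1 AND 1 = 1
g10 = NOT g6 = NOT 1 = 0
g11 = g10 AND g8 = 0 AND 1 = 0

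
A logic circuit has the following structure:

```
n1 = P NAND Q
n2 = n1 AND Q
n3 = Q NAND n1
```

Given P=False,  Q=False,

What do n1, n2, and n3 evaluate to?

n1 = True  n2 = False  n3 = True

n1 = P NAND Q = False NAND False = True
n2 = n1 AND Q = True AND False = False
n3 = Q NAND n1 = False NAND True = True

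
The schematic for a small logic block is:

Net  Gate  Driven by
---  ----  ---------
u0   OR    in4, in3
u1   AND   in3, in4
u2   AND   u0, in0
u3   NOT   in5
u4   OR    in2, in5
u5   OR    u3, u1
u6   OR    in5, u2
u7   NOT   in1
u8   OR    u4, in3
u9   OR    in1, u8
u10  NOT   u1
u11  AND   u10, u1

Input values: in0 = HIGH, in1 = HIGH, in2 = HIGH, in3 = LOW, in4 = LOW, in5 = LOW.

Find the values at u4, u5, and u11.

u4 = HIGH  u5 = HIGH  u11 = LOW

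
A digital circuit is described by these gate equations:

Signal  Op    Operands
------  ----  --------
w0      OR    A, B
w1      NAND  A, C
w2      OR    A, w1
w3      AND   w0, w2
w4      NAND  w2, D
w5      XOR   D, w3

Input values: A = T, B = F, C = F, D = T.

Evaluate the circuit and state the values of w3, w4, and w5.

w3 = T; w4 = F; w5 = F

w0 = A OR B = T OR F = T
w1 = A NAND C = T NAND F = T
w2 = A OR w1 = T OR T = T
w3 = w0 AND w2 = T AND T = T
w4 = w2 NAND D = T NAND T = F
w5 = D XOR w3 = T XOR T = F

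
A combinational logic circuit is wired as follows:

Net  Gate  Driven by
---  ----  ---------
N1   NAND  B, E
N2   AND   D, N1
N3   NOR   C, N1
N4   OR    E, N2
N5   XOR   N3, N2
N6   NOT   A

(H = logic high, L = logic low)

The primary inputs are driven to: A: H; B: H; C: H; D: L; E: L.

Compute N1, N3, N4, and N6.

N1 = H, N3 = L, N4 = L, N6 = L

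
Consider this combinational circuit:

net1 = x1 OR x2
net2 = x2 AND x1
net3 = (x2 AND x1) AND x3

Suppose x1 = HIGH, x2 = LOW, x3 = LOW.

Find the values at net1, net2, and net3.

net1 = HIGH OR LOW = HIGH
net2 = LOW AND HIGH = LOW
net3 = (LOW AND HIGH) AND LOW = LOW

net1 = HIGH, net2 = LOW, net3 = LOW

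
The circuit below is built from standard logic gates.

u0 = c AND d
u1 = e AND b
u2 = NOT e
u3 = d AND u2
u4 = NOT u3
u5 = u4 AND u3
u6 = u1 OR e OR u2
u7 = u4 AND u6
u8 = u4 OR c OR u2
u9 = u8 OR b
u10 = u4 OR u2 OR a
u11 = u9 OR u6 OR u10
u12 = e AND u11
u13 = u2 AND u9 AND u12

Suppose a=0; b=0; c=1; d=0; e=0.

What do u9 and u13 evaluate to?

u1 = e AND b = 0 AND 0 = 0
u2 = NOT e = NOT 0 = 1
u3 = d AND u2 = 0 AND 1 = 0
u4 = NOT u3 = NOT 0 = 1
u6 = u1 OR e OR u2 = 0 OR 0 OR 1 = 1
u8 = u4 OR c OR u2 = 1 OR 1 OR 1 = 1
u9 = u8 OR b = 1 OR 0 = 1
u10 = u4 OR u2 OR a = 1 OR 1 OR 0 = 1
u11 = u9 OR u6 OR u10 = 1 OR 1 OR 1 = 1
u12 = e AND u11 = 0 AND 1 = 0
u13 = u2 AND u9 AND u12 = 1 AND 1 AND 0 = 0

u9 = 1, u13 = 0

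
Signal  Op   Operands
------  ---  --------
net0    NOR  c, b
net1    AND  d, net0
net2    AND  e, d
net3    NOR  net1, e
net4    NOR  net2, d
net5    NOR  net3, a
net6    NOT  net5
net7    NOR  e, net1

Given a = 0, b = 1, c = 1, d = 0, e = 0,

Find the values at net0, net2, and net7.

net0 = c NOR b = 1 NOR 1 = 0
net1 = d AND net0 = 0 AND 0 = 0
net2 = e AND d = 0 AND 0 = 0
net7 = e NOR net1 = 0 NOR 0 = 1

net0 = 0, net2 = 0, net7 = 1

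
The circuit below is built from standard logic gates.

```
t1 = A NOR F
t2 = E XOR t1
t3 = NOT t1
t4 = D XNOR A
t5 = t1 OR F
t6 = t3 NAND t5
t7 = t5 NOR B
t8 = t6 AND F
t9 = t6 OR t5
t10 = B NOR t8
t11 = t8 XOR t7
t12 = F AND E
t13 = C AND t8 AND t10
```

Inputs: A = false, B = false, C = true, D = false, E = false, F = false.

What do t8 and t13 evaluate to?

t8 = false, t13 = false

t1 = A NOR F = false NOR false = true
t3 = NOT t1 = NOT true = false
t5 = t1 OR F = true OR false = true
t6 = t3 NAND t5 = false NAND true = true
t8 = t6 AND F = true AND false = false
t10 = B NOR t8 = false NOR false = true
t13 = C AND t8 AND t10 = true AND false AND true = false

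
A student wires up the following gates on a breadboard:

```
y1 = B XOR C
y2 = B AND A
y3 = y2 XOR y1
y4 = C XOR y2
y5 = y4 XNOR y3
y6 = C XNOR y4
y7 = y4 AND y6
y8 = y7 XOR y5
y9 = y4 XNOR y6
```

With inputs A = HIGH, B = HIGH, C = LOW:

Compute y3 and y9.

y3 = LOW, y9 = LOW

y1 = B XOR C = HIGH XOR LOW = HIGH
y2 = B AND A = HIGH AND HIGH = HIGH
y3 = y2 XOR y1 = HIGH XOR HIGH = LOW
y4 = C XOR y2 = LOW XOR HIGH = HIGH
y6 = C XNOR y4 = LOW XNOR HIGH = LOW
y9 = y4 XNOR y6 = HIGH XNOR LOW = LOW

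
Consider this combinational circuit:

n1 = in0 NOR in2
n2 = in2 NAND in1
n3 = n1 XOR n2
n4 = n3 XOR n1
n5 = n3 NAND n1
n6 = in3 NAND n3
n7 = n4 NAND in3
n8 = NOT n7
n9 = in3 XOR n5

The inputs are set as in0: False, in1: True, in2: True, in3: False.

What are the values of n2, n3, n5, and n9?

n2 = False, n3 = False, n5 = True, n9 = True

n1 = in0 NOR in2 = False NOR True = False
n2 = in2 NAND in1 = True NAND True = False
n3 = n1 XOR n2 = False XOR False = False
n5 = n3 NAND n1 = False NAND False = True
n9 = in3 XOR n5 = False XOR True = True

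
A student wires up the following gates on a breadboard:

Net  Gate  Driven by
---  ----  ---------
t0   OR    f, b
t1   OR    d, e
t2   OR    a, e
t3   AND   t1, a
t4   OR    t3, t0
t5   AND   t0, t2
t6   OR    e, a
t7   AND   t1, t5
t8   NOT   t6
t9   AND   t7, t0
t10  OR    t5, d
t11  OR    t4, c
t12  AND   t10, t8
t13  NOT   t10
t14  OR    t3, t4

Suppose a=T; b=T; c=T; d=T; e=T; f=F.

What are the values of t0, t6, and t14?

t0 = f OR b = F OR T = T
t1 = d OR e = T OR T = T
t3 = t1 AND a = T AND T = T
t4 = t3 OR t0 = T OR T = T
t6 = e OR a = T OR T = T
t14 = t3 OR t4 = T OR T = T

t0 = T  t6 = T  t14 = T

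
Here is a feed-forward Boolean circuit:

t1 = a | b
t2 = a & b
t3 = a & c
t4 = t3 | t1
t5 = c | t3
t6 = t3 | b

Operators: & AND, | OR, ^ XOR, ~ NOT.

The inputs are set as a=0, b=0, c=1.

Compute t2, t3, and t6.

t2 = 0, t3 = 0, t6 = 0

t2 = a AND b = 0 AND 0 = 0
t3 = a AND c = 0 AND 1 = 0
t6 = t3 OR b = 0 OR 0 = 0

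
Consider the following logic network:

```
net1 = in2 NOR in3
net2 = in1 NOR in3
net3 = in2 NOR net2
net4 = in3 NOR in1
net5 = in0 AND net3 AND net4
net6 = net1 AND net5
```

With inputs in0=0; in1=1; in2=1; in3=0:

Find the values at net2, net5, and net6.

net1 = in2 NOR in3 = 1 NOR 0 = 0
net2 = in1 NOR in3 = 1 NOR 0 = 0
net3 = in2 NOR net2 = 1 NOR 0 = 0
net4 = in3 NOR in1 = 0 NOR 1 = 0
net5 = in0 AND net3 AND net4 = 0 AND 0 AND 0 = 0
net6 = net1 AND net5 = 0 AND 0 = 0

net2 = 0; net5 = 0; net6 = 0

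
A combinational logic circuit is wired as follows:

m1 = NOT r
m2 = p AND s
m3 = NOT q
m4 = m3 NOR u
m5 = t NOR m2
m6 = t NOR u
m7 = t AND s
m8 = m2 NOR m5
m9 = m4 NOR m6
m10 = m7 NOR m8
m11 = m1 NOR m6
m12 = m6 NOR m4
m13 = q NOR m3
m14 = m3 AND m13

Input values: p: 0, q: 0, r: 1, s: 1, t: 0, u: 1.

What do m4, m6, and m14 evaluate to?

m3 = NOT q = NOT 0 = 1
m4 = m3 NOR u = 1 NOR 1 = 0
m6 = t NOR u = 0 NOR 1 = 0
m13 = q NOR m3 = 0 NOR 1 = 0
m14 = m3 AND m13 = 1 AND 0 = 0

m4 = 0  m6 = 0  m14 = 0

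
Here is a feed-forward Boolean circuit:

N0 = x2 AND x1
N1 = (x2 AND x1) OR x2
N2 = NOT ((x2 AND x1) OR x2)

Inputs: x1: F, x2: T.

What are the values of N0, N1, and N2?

N0 = F, N1 = T, N2 = F

N0 = T AND F = F
N1 = (T AND F) OR T = T
N2 = NOT ((T AND F) OR T) = F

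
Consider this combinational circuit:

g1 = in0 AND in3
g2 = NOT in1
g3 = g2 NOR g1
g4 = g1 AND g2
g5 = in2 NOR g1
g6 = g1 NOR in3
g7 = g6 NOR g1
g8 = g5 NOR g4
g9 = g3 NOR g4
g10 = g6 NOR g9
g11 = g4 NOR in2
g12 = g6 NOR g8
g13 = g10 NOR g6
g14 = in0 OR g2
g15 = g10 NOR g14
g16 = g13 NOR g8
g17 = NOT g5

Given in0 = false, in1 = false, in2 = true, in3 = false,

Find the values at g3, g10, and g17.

g1 = in0 AND in3 = false AND false = false
g2 = NOT in1 = NOT false = true
g3 = g2 NOR g1 = true NOR false = false
g4 = g1 AND g2 = false AND true = false
g5 = in2 NOR g1 = true NOR false = false
g6 = g1 NOR in3 = false NOR false = true
g9 = g3 NOR g4 = false NOR false = true
g10 = g6 NOR g9 = true NOR true = false
g17 = NOT g5 = NOT false = true

g3 = false, g10 = false, g17 = true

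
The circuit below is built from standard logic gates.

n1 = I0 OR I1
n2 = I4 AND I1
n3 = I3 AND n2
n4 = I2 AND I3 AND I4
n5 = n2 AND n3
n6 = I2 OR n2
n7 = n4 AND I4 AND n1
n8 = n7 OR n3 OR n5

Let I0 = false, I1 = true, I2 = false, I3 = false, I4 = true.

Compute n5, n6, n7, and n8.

n1 = I0 OR I1 = false OR true = true
n2 = I4 AND I1 = true AND true = true
n3 = I3 AND n2 = false AND true = false
n4 = I2 AND I3 AND I4 = false AND false AND true = false
n5 = n2 AND n3 = true AND false = false
n6 = I2 OR n2 = false OR true = true
n7 = n4 AND I4 AND n1 = false AND true AND true = false
n8 = n7 OR n3 OR n5 = false OR false OR false = false

n5 = false  n6 = true  n7 = false  n8 = false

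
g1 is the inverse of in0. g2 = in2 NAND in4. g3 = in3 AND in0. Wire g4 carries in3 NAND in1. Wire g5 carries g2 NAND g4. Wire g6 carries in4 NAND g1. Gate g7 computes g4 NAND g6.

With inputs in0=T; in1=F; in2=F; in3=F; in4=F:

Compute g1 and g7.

g1 = F  g7 = F

g1 = NOT in0 = NOT T = F
g4 = in3 NAND in1 = F NAND F = T
g6 = in4 NAND g1 = F NAND F = T
g7 = g4 NAND g6 = T NAND T = F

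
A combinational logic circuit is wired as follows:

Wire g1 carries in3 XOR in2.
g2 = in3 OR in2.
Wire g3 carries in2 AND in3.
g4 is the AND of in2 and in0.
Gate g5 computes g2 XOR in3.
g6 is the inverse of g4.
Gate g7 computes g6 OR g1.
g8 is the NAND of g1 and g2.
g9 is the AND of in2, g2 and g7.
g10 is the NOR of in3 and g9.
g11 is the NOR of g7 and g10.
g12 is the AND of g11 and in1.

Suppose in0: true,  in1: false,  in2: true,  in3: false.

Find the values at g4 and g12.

g4 = true  g12 = false

g1 = in3 XOR in2 = false XOR true = true
g2 = in3 OR in2 = false OR true = true
g4 = in2 AND in0 = true AND true = true
g6 = NOT g4 = NOT true = false
g7 = g6 OR g1 = false OR true = true
g9 = in2 AND g2 AND g7 = true AND true AND true = true
g10 = in3 NOR g9 = false NOR true = false
g11 = g7 NOR g10 = true NOR false = false
g12 = g11 AND in1 = false AND false = false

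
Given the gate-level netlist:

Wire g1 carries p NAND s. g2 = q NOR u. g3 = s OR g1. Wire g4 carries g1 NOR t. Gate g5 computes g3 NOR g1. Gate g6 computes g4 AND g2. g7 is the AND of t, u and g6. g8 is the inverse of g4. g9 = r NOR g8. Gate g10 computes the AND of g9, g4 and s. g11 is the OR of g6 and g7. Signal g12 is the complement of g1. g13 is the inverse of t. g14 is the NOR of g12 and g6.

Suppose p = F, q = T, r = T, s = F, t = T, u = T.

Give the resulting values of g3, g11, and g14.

g3 = T; g11 = F; g14 = T

g1 = p NAND s = F NAND F = T
g2 = q NOR u = T NOR T = F
g3 = s OR g1 = F OR T = T
g4 = g1 NOR t = T NOR T = F
g6 = g4 AND g2 = F AND F = F
g7 = t AND u AND g6 = T AND T AND F = F
g11 = g6 OR g7 = F OR F = F
g12 = NOT g1 = NOT T = F
g14 = g12 NOR g6 = F NOR F = T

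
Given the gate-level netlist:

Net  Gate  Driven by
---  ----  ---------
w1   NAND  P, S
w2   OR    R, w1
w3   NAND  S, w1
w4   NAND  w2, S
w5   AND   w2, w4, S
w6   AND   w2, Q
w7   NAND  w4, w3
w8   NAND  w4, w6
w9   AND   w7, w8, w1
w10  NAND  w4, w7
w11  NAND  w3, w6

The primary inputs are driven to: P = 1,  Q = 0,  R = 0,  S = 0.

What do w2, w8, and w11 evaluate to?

w1 = P NAND S = 1 NAND 0 = 1
w2 = R OR w1 = 0 OR 1 = 1
w3 = S NAND w1 = 0 NAND 1 = 1
w4 = w2 NAND S = 1 NAND 0 = 1
w6 = w2 AND Q = 1 AND 0 = 0
w8 = w4 NAND w6 = 1 NAND 0 = 1
w11 = w3 NAND w6 = 1 NAND 0 = 1

w2 = 1  w8 = 1  w11 = 1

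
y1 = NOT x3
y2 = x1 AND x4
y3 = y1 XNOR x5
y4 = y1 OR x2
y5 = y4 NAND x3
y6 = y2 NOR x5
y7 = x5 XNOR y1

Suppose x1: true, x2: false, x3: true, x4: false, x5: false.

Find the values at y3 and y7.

y3 = true, y7 = true

y1 = NOT x3 = NOT true = false
y3 = y1 XNOR x5 = false XNOR false = true
y7 = x5 XNOR y1 = false XNOR false = true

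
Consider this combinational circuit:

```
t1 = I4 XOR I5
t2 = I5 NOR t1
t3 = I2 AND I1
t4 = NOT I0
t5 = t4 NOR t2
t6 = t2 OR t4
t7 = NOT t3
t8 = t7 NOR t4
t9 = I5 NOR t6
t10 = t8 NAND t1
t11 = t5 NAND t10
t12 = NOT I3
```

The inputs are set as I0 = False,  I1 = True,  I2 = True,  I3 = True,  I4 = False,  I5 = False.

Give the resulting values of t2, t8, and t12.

t1 = I4 XOR I5 = False XOR False = False
t2 = I5 NOR t1 = False NOR False = True
t3 = I2 AND I1 = True AND True = True
t4 = NOT I0 = NOT False = True
t7 = NOT t3 = NOT True = False
t8 = t7 NOR t4 = False NOR True = False
t12 = NOT I3 = NOT True = False

t2 = True  t8 = False  t12 = False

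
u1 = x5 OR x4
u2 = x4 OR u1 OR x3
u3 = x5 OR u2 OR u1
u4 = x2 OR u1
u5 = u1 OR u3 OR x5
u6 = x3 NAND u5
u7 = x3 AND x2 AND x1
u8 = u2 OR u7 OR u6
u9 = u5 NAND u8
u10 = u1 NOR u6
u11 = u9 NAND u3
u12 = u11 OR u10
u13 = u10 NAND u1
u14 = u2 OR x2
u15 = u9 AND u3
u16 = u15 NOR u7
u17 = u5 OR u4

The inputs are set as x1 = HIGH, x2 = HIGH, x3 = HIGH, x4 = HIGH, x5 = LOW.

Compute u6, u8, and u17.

u6 = LOW; u8 = HIGH; u17 = HIGH

u1 = x5 OR x4 = LOW OR HIGH = HIGH
u2 = x4 OR u1 OR x3 = HIGH OR HIGH OR HIGH = HIGH
u3 = x5 OR u2 OR u1 = LOW OR HIGH OR HIGH = HIGH
u4 = x2 OR u1 = HIGH OR HIGH = HIGH
u5 = u1 OR u3 OR x5 = HIGH OR HIGH OR LOW = HIGH
u6 = x3 NAND u5 = HIGH NAND HIGH = LOW
u7 = x3 AND x2 AND x1 = HIGH AND HIGH AND HIGH = HIGH
u8 = u2 OR u7 OR u6 = HIGH OR HIGH OR LOW = HIGH
u17 = u5 OR u4 = HIGH OR HIGH = HIGH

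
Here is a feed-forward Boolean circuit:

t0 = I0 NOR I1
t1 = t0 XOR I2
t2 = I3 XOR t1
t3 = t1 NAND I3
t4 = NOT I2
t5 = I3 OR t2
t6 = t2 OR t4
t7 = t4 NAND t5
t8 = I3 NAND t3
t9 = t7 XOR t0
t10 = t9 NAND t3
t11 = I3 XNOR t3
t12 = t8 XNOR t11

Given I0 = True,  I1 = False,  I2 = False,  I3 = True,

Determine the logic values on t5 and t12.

t5 = True; t12 = False

t0 = I0 NOR I1 = True NOR False = False
t1 = t0 XOR I2 = False XOR False = False
t2 = I3 XOR t1 = True XOR False = True
t3 = t1 NAND I3 = False NAND True = True
t5 = I3 OR t2 = True OR True = True
t8 = I3 NAND t3 = True NAND True = False
t11 = I3 XNOR t3 = True XNOR True = True
t12 = t8 XNOR t11 = False XNOR True = False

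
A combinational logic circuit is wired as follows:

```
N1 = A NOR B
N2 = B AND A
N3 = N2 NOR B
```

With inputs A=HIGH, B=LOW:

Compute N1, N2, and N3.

N1 = A NOR B = HIGH NOR LOW = LOW
N2 = B AND A = LOW AND HIGH = LOW
N3 = N2 NOR B = LOW NOR LOW = HIGH

N1 = LOW, N2 = LOW, N3 = HIGH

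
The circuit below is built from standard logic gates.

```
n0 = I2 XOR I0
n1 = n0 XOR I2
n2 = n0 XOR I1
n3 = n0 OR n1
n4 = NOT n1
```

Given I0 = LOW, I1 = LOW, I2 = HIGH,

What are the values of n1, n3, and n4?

n0 = I2 XOR I0 = HIGH XOR LOW = HIGH
n1 = n0 XOR I2 = HIGH XOR HIGH = LOW
n3 = n0 OR n1 = HIGH OR LOW = HIGH
n4 = NOT n1 = NOT LOW = HIGH

n1 = LOW, n3 = HIGH, n4 = HIGH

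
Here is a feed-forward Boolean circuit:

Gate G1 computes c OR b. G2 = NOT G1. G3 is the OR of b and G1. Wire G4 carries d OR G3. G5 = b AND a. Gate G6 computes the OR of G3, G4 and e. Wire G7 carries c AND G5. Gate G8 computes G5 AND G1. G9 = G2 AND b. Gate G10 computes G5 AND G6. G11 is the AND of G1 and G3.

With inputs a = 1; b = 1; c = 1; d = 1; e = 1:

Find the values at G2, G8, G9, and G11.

G1 = c OR b = 1 OR 1 = 1
G2 = NOT G1 = NOT 1 = 0
G3 = b OR G1 = 1 OR 1 = 1
G5 = b AND a = 1 AND 1 = 1
G8 = G5 AND G1 = 1 AND 1 = 1
G9 = G2 AND b = 0 AND 1 = 0
G11 = G1 AND G3 = 1 AND 1 = 1

G2 = 0  G8 = 1  G9 = 0  G11 = 1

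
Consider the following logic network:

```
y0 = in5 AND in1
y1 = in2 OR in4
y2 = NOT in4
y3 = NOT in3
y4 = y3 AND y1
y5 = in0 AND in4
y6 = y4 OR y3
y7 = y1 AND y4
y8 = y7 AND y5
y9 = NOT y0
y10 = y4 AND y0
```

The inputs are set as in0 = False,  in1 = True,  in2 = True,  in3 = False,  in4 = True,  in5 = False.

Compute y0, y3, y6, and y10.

y0 = in5 AND in1 = False AND True = False
y1 = in2 OR in4 = True OR True = True
y3 = NOT in3 = NOT False = True
y4 = y3 AND y1 = True AND True = True
y6 = y4 OR y3 = True OR True = True
y10 = y4 AND y0 = True AND False = False

y0 = False  y3 = True  y6 = True  y10 = False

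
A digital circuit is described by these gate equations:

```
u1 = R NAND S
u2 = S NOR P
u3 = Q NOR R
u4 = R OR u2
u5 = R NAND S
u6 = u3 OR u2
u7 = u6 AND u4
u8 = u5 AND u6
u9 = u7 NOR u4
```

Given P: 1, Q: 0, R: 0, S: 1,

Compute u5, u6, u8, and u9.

u2 = S NOR P = 1 NOR 1 = 0
u3 = Q NOR R = 0 NOR 0 = 1
u4 = R OR u2 = 0 OR 0 = 0
u5 = R NAND S = 0 NAND 1 = 1
u6 = u3 OR u2 = 1 OR 0 = 1
u7 = u6 AND u4 = 1 AND 0 = 0
u8 = u5 AND u6 = 1 AND 1 = 1
u9 = u7 NOR u4 = 0 NOR 0 = 1

u5 = 1, u6 = 1, u8 = 1, u9 = 1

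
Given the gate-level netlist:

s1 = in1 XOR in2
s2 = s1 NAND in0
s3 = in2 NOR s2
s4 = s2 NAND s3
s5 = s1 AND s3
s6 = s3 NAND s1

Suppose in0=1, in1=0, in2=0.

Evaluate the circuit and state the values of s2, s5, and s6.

s2 = 1  s5 = 0  s6 = 1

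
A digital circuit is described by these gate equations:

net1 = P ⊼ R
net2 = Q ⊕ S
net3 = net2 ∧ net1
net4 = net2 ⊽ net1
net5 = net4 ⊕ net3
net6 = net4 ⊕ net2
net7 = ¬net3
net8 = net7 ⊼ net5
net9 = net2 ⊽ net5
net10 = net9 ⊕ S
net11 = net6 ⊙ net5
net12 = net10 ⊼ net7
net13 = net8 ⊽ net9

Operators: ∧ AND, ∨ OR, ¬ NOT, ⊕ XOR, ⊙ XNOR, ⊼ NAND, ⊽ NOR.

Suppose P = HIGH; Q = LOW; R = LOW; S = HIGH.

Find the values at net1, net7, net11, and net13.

net1 = HIGH, net7 = LOW, net11 = HIGH, net13 = LOW

net1 = P NAND R = HIGH NAND LOW = HIGH
net2 = Q XOR S = LOW XOR HIGH = HIGH
net3 = net2 AND net1 = HIGH AND HIGH = HIGH
net4 = net2 NOR net1 = HIGH NOR HIGH = LOW
net5 = net4 XOR net3 = LOW XOR HIGH = HIGH
net6 = net4 XOR net2 = LOW XOR HIGH = HIGH
net7 = NOT net3 = NOT HIGH = LOW
net8 = net7 NAND net5 = LOW NAND HIGH = HIGH
net9 = net2 NOR net5 = HIGH NOR HIGH = LOW
net11 = net6 XNOR net5 = HIGH XNOR HIGH = HIGH
net13 = net8 NOR net9 = HIGH NOR LOW = LOW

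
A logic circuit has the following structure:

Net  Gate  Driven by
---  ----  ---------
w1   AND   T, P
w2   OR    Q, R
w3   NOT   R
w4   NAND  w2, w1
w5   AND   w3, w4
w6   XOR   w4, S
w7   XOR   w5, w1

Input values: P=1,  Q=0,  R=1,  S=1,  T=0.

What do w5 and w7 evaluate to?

w5 = 0; w7 = 0

w1 = T AND P = 0 AND 1 = 0
w2 = Q OR R = 0 OR 1 = 1
w3 = NOT R = NOT 1 = 0
w4 = w2 NAND w1 = 1 NAND 0 = 1
w5 = w3 AND w4 = 0 AND 1 = 0
w7 = w5 XOR w1 = 0 XOR 0 = 0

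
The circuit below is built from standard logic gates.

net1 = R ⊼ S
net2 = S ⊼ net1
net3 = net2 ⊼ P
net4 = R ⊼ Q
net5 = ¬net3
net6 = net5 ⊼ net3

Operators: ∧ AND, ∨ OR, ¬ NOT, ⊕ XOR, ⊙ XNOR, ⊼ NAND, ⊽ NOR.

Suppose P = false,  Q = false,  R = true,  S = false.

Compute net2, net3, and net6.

net2 = true, net3 = true, net6 = true

net1 = R NAND S = true NAND false = true
net2 = S NAND net1 = false NAND true = true
net3 = net2 NAND P = true NAND false = true
net5 = NOT net3 = NOT true = false
net6 = net5 NAND net3 = false NAND true = true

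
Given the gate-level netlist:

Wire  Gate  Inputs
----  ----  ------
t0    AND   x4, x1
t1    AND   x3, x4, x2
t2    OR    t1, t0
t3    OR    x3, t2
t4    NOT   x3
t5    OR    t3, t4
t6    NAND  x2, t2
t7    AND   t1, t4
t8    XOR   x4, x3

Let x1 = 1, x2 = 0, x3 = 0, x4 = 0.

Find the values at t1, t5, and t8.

t0 = x4 AND x1 = 0 AND 1 = 0
t1 = x3 AND x4 AND x2 = 0 AND 0 AND 0 = 0
t2 = t1 OR t0 = 0 OR 0 = 0
t3 = x3 OR t2 = 0 OR 0 = 0
t4 = NOT x3 = NOT 0 = 1
t5 = t3 OR t4 = 0 OR 1 = 1
t8 = x4 XOR x3 = 0 XOR 0 = 0

t1 = 0, t5 = 1, t8 = 0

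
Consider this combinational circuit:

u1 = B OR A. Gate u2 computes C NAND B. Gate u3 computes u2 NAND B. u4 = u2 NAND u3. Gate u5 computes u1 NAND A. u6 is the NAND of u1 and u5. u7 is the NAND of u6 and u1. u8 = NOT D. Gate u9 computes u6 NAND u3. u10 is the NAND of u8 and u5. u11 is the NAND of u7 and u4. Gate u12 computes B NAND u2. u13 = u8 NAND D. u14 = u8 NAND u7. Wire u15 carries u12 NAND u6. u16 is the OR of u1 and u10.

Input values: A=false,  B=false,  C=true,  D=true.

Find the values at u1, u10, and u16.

u1 = B OR A = false OR false = false
u5 = u1 NAND A = false NAND false = true
u8 = NOT D = NOT true = false
u10 = u8 NAND u5 = false NAND true = true
u16 = u1 OR u10 = false OR true = true

u1 = false  u10 = true  u16 = true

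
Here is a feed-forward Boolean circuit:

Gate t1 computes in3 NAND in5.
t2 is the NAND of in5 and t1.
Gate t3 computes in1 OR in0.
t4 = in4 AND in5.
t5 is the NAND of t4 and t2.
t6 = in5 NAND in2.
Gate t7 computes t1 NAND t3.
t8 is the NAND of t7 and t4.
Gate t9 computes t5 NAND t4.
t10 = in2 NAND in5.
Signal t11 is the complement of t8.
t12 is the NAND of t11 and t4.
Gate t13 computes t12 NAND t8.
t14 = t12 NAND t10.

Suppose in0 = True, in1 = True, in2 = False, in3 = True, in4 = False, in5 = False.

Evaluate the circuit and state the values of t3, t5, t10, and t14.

t3 = True, t5 = True, t10 = True, t14 = False

t1 = in3 NAND in5 = True NAND False = True
t2 = in5 NAND t1 = False NAND True = True
t3 = in1 OR in0 = True OR True = True
t4 = in4 AND in5 = False AND False = False
t5 = t4 NAND t2 = False NAND True = True
t7 = t1 NAND t3 = True NAND True = False
t8 = t7 NAND t4 = False NAND False = True
t10 = in2 NAND in5 = False NAND False = True
t11 = NOT t8 = NOT True = False
t12 = t11 NAND t4 = False NAND False = True
t14 = t12 NAND t10 = True NAND True = False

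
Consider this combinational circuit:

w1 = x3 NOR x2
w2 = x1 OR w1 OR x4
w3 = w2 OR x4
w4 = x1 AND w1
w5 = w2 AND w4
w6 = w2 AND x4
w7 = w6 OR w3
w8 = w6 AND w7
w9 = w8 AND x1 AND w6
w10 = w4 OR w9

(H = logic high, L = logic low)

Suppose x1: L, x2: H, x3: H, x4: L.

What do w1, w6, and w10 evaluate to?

w1 = L  w6 = L  w10 = L

w1 = x3 NOR x2 = H NOR H = L
w2 = x1 OR w1 OR x4 = L OR L OR L = L
w3 = w2 OR x4 = L OR L = L
w4 = x1 AND w1 = L AND L = L
w6 = w2 AND x4 = L AND L = L
w7 = w6 OR w3 = L OR L = L
w8 = w6 AND w7 = L AND L = L
w9 = w8 AND x1 AND w6 = L AND L AND L = L
w10 = w4 OR w9 = L OR L = L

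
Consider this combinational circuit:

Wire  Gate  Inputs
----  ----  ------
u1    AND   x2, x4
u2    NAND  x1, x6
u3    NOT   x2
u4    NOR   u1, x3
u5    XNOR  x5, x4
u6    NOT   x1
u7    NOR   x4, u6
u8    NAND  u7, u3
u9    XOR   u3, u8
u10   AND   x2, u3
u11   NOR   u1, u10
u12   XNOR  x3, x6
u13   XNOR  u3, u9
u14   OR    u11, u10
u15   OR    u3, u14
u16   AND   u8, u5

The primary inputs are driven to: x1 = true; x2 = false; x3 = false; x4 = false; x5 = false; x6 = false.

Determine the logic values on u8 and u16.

u3 = NOT x2 = NOT false = true
u5 = x5 XNOR x4 = false XNOR false = true
u6 = NOT x1 = NOT true = false
u7 = x4 NOR u6 = false NOR false = true
u8 = u7 NAND u3 = true NAND true = false
u16 = u8 AND u5 = false AND true = false

u8 = false  u16 = false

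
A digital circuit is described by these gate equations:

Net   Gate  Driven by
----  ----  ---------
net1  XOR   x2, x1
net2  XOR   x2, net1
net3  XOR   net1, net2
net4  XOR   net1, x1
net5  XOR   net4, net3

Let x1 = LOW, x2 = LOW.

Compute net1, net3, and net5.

net1 = x2 XOR x1 = LOW XOR LOW = LOW
net2 = x2 XOR net1 = LOW XOR LOW = LOW
net3 = net1 XOR net2 = LOW XOR LOW = LOW
net4 = net1 XOR x1 = LOW XOR LOW = LOW
net5 = net4 XOR net3 = LOW XOR LOW = LOW

net1 = LOW, net3 = LOW, net5 = LOW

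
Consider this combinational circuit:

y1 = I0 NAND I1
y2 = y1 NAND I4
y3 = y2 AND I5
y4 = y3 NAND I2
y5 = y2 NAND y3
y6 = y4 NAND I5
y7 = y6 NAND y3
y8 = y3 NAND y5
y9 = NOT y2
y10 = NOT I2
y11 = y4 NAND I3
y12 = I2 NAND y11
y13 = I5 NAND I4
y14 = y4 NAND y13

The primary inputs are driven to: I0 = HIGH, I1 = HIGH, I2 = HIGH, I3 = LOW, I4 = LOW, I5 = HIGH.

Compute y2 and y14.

y1 = I0 NAND I1 = HIGH NAND HIGH = LOW
y2 = y1 NAND I4 = LOW NAND LOW = HIGH
y3 = y2 AND I5 = HIGH AND HIGH = HIGH
y4 = y3 NAND I2 = HIGH NAND HIGH = LOW
y13 = I5 NAND I4 = HIGH NAND LOW = HIGH
y14 = y4 NAND y13 = LOW NAND HIGH = HIGH

y2 = HIGH; y14 = HIGH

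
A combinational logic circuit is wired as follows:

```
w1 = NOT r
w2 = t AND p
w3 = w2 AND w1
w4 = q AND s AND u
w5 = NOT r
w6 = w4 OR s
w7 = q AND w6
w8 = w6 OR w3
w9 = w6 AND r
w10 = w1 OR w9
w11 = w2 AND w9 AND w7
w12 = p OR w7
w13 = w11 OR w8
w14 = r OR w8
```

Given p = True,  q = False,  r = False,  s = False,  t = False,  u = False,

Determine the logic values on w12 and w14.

w1 = NOT r = NOT False = True
w2 = t AND p = False AND True = False
w3 = w2 AND w1 = False AND True = False
w4 = q AND s AND u = False AND False AND False = False
w6 = w4 OR s = False OR False = False
w7 = q AND w6 = False AND False = False
w8 = w6 OR w3 = False OR False = False
w12 = p OR w7 = True OR False = True
w14 = r OR w8 = False OR False = False

w12 = True, w14 = False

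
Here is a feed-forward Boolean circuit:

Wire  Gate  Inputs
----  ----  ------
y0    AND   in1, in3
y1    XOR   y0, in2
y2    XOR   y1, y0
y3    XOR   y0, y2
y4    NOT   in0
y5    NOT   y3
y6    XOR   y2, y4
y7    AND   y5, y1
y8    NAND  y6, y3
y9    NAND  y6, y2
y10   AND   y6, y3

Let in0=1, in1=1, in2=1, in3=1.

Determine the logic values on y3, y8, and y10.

y0 = in1 AND in3 = 1 AND 1 = 1
y1 = y0 XOR in2 = 1 XOR 1 = 0
y2 = y1 XOR y0 = 0 XOR 1 = 1
y3 = y0 XOR y2 = 1 XOR 1 = 0
y4 = NOT in0 = NOT 1 = 0
y6 = y2 XOR y4 = 1 XOR 0 = 1
y8 = y6 NAND y3 = 1 NAND 0 = 1
y10 = y6 AND y3 = 1 AND 0 = 0

y3 = 0, y8 = 1, y10 = 0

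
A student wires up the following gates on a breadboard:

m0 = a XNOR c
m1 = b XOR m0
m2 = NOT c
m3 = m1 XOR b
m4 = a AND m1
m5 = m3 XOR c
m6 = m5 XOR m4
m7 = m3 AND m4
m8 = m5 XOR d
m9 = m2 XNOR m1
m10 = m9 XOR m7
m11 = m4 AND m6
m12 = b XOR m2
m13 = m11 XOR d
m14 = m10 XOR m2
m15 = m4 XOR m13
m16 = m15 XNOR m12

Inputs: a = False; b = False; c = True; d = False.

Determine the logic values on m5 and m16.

m0 = a XNOR c = False XNOR True = False
m1 = b XOR m0 = False XOR False = False
m2 = NOT c = NOT True = False
m3 = m1 XOR b = False XOR False = False
m4 = a AND m1 = False AND False = False
m5 = m3 XOR c = False XOR True = True
m6 = m5 XOR m4 = True XOR False = True
m11 = m4 AND m6 = False AND True = False
m12 = b XOR m2 = False XOR False = False
m13 = m11 XOR d = False XOR False = False
m15 = m4 XOR m13 = False XOR False = False
m16 = m15 XNOR m12 = False XNOR False = True

m5 = True, m16 = True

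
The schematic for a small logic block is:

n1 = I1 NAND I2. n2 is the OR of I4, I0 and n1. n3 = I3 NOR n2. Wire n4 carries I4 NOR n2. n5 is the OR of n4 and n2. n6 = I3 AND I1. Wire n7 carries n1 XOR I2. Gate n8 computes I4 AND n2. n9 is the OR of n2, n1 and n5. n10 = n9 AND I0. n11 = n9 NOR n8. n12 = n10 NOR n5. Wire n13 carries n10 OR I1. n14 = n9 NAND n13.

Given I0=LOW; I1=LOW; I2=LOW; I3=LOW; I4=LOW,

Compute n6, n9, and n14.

n1 = I1 NAND I2 = LOW NAND LOW = HIGH
n2 = I4 OR I0 OR n1 = LOW OR LOW OR HIGH = HIGH
n4 = I4 NOR n2 = LOW NOR HIGH = LOW
n5 = n4 OR n2 = LOW OR HIGH = HIGH
n6 = I3 AND I1 = LOW AND LOW = LOW
n9 = n2 OR n1 OR n5 = HIGH OR HIGH OR HIGH = HIGH
n10 = n9 AND I0 = HIGH AND LOW = LOW
n13 = n10 OR I1 = LOW OR LOW = LOW
n14 = n9 NAND n13 = HIGH NAND LOW = HIGH

n6 = LOW; n9 = HIGH; n14 = HIGH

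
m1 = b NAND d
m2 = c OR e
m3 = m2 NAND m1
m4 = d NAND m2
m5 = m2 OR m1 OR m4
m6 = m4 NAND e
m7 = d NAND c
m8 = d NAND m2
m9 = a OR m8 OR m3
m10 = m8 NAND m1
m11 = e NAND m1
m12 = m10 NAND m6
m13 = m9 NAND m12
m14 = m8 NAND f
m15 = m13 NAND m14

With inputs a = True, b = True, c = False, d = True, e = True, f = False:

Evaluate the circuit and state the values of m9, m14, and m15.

m1 = b NAND d = True NAND True = False
m2 = c OR e = False OR True = True
m3 = m2 NAND m1 = True NAND False = True
m4 = d NAND m2 = True NAND True = False
m6 = m4 NAND e = False NAND True = True
m8 = d NAND m2 = True NAND True = False
m9 = a OR m8 OR m3 = True OR False OR True = True
m10 = m8 NAND m1 = False NAND False = True
m12 = m10 NAND m6 = True NAND True = False
m13 = m9 NAND m12 = True NAND False = True
m14 = m8 NAND f = False NAND False = True
m15 = m13 NAND m14 = True NAND True = False

m9 = True; m14 = True; m15 = False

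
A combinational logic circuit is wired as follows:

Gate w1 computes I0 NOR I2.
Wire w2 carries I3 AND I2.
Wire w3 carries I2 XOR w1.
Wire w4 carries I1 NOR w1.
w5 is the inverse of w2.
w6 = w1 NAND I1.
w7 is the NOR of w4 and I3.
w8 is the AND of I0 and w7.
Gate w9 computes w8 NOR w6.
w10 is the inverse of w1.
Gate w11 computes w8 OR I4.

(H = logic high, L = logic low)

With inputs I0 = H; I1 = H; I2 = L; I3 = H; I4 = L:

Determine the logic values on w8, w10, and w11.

w1 = I0 NOR I2 = H NOR L = L
w4 = I1 NOR w1 = H NOR L = L
w7 = w4 NOR I3 = L NOR H = L
w8 = I0 AND w7 = H AND L = L
w10 = NOT w1 = NOT L = H
w11 = w8 OR I4 = L OR L = L

w8 = L, w10 = H, w11 = L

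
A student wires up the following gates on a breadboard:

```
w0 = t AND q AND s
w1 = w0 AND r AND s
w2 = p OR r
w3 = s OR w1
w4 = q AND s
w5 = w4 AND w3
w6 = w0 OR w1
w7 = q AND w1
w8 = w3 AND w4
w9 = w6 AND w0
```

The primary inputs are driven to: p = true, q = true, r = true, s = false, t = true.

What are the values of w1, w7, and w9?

w0 = t AND q AND s = true AND true AND false = false
w1 = w0 AND r AND s = false AND true AND false = false
w6 = w0 OR w1 = false OR false = false
w7 = q AND w1 = true AND false = false
w9 = w6 AND w0 = false AND false = false

w1 = false; w7 = false; w9 = false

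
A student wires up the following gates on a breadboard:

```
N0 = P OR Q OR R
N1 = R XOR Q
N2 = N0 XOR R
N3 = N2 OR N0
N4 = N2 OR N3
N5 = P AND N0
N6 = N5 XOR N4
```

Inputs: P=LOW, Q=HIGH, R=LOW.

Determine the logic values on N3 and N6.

N0 = P OR Q OR R = LOW OR HIGH OR LOW = HIGH
N2 = N0 XOR R = HIGH XOR LOW = HIGH
N3 = N2 OR N0 = HIGH OR HIGH = HIGH
N4 = N2 OR N3 = HIGH OR HIGH = HIGH
N5 = P AND N0 = LOW AND HIGH = LOW
N6 = N5 XOR N4 = LOW XOR HIGH = HIGH

N3 = HIGH; N6 = HIGH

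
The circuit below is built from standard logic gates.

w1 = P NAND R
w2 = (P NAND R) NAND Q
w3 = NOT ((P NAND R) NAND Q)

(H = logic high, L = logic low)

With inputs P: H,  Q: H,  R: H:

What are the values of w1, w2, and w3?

w1 = H NAND H = L
w2 = (H NAND H) NAND H = H
w3 = NOT ((H NAND H) NAND H) = L

w1 = L; w2 = H; w3 = L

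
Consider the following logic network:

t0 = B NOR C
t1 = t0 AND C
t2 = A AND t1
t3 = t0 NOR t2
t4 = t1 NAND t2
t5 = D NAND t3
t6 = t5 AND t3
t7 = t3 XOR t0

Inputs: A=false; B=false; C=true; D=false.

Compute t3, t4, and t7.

t3 = true; t4 = true; t7 = true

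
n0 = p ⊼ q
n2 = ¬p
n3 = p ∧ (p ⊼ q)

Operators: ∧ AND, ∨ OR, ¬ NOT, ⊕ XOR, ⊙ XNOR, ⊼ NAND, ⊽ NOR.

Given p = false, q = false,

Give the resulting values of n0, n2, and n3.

n0 = false ⊼ false = true
n2 = ¬false = true
n3 = false ∧ (false ⊼ false) = false

n0 = true, n2 = true, n3 = false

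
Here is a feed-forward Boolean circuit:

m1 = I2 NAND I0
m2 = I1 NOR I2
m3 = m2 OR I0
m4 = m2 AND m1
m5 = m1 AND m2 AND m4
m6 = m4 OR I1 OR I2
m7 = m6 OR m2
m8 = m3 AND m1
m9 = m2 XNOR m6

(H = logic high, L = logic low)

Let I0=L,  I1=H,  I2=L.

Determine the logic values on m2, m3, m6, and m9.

m2 = L; m3 = L; m6 = H; m9 = L

m1 = I2 NAND I0 = L NAND L = H
m2 = I1 NOR I2 = H NOR L = L
m3 = m2 OR I0 = L OR L = L
m4 = m2 AND m1 = L AND H = L
m6 = m4 OR I1 OR I2 = L OR H OR L = H
m9 = m2 XNOR m6 = L XNOR H = L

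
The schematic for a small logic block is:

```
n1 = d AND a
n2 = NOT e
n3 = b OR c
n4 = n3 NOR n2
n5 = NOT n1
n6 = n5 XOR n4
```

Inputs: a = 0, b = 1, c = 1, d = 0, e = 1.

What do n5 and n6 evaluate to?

n5 = 1; n6 = 1

n1 = d AND a = 0 AND 0 = 0
n2 = NOT e = NOT 1 = 0
n3 = b OR c = 1 OR 1 = 1
n4 = n3 NOR n2 = 1 NOR 0 = 0
n5 = NOT n1 = NOT 0 = 1
n6 = n5 XOR n4 = 1 XOR 0 = 1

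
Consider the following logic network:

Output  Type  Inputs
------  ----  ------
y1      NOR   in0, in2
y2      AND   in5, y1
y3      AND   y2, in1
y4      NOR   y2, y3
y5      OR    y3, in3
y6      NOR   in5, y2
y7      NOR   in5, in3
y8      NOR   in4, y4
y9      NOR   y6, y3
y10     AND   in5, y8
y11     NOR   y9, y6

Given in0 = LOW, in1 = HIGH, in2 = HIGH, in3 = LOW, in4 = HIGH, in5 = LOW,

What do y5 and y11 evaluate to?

y5 = LOW, y11 = LOW

y1 = in0 NOR in2 = LOW NOR HIGH = LOW
y2 = in5 AND y1 = LOW AND LOW = LOW
y3 = y2 AND in1 = LOW AND HIGH = LOW
y5 = y3 OR in3 = LOW OR LOW = LOW
y6 = in5 NOR y2 = LOW NOR LOW = HIGH
y9 = y6 NOR y3 = HIGH NOR LOW = LOW
y11 = y9 NOR y6 = LOW NOR HIGH = LOW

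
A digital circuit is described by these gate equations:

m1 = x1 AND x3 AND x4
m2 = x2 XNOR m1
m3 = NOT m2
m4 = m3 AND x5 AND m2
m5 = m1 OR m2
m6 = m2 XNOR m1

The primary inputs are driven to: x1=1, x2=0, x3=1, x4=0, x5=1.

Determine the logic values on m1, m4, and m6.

m1 = x1 AND x3 AND x4 = 1 AND 1 AND 0 = 0
m2 = x2 XNOR m1 = 0 XNOR 0 = 1
m3 = NOT m2 = NOT 1 = 0
m4 = m3 AND x5 AND m2 = 0 AND 1 AND 1 = 0
m6 = m2 XNOR m1 = 1 XNOR 0 = 0

m1 = 0; m4 = 0; m6 = 0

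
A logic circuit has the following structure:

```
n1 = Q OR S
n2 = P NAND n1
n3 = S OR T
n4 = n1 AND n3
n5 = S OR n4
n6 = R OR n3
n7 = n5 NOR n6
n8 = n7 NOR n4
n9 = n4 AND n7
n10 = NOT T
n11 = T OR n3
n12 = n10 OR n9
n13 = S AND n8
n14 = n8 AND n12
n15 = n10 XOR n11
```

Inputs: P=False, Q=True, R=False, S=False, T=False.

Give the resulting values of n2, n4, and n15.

n2 = True, n4 = False, n15 = True

n1 = Q OR S = True OR False = True
n2 = P NAND n1 = False NAND True = True
n3 = S OR T = False OR False = False
n4 = n1 AND n3 = True AND False = False
n10 = NOT T = NOT False = True
n11 = T OR n3 = False OR False = False
n15 = n10 XOR n11 = True XOR False = True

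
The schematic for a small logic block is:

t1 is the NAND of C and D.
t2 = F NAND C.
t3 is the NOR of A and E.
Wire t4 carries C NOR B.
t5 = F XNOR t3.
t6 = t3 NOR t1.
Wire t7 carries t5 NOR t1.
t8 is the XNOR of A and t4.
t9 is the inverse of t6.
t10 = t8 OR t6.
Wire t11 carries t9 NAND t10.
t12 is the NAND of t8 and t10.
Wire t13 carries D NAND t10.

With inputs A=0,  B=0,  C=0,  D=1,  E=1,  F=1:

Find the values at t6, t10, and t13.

t6 = 0, t10 = 0, t13 = 1

t1 = C NAND D = 0 NAND 1 = 1
t3 = A NOR E = 0 NOR 1 = 0
t4 = C NOR B = 0 NOR 0 = 1
t6 = t3 NOR t1 = 0 NOR 1 = 0
t8 = A XNOR t4 = 0 XNOR 1 = 0
t10 = t8 OR t6 = 0 OR 0 = 0
t13 = D NAND t10 = 1 NAND 0 = 1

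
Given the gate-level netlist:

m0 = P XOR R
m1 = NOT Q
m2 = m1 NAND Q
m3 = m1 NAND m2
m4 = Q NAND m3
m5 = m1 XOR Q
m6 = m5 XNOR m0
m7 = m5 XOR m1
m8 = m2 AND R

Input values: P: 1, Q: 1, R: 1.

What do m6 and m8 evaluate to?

m6 = 0; m8 = 1

m0 = P XOR R = 1 XOR 1 = 0
m1 = NOT Q = NOT 1 = 0
m2 = m1 NAND Q = 0 NAND 1 = 1
m5 = m1 XOR Q = 0 XOR 1 = 1
m6 = m5 XNOR m0 = 1 XNOR 0 = 0
m8 = m2 AND R = 1 AND 1 = 1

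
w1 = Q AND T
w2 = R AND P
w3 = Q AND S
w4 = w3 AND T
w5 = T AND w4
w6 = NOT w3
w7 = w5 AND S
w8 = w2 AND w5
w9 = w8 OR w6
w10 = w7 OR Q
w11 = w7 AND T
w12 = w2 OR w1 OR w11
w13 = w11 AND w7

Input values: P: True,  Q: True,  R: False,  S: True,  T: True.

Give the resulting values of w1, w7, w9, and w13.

w1 = Q AND T = True AND True = True
w2 = R AND P = False AND True = False
w3 = Q AND S = True AND True = True
w4 = w3 AND T = True AND True = True
w5 = T AND w4 = True AND True = True
w6 = NOT w3 = NOT True = False
w7 = w5 AND S = True AND True = True
w8 = w2 AND w5 = False AND True = False
w9 = w8 OR w6 = False OR False = False
w11 = w7 AND T = True AND True = True
w13 = w11 AND w7 = True AND True = True

w1 = True; w7 = True; w9 = False; w13 = True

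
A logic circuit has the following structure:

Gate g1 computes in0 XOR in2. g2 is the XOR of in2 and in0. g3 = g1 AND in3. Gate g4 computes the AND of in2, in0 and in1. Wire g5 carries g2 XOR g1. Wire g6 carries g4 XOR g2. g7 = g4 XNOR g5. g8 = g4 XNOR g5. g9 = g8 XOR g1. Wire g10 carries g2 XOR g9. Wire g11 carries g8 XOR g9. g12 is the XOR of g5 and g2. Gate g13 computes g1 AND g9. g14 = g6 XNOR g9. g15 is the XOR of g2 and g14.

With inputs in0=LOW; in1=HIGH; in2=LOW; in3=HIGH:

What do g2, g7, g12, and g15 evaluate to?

g1 = in0 XOR in2 = LOW XOR LOW = LOW
g2 = in2 XOR in0 = LOW XOR LOW = LOW
g4 = in2 AND in0 AND in1 = LOW AND LOW AND HIGH = LOW
g5 = g2 XOR g1 = LOW XOR LOW = LOW
g6 = g4 XOR g2 = LOW XOR LOW = LOW
g7 = g4 XNOR g5 = LOW XNOR LOW = HIGH
g8 = g4 XNOR g5 = LOW XNOR LOW = HIGH
g9 = g8 XOR g1 = HIGH XOR LOW = HIGH
g12 = g5 XOR g2 = LOW XOR LOW = LOW
g14 = g6 XNOR g9 = LOW XNOR HIGH = LOW
g15 = g2 XOR g14 = LOW XOR LOW = LOW

g2 = LOW; g7 = HIGH; g12 = LOW; g15 = LOW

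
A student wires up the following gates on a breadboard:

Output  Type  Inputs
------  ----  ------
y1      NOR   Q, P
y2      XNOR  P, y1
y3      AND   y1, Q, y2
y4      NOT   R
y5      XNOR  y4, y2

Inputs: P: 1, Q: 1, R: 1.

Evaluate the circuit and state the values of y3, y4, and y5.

y3 = 0; y4 = 0; y5 = 1

y1 = Q NOR P = 1 NOR 1 = 0
y2 = P XNOR y1 = 1 XNOR 0 = 0
y3 = y1 AND Q AND y2 = 0 AND 1 AND 0 = 0
y4 = NOT R = NOT 1 = 0
y5 = y4 XNOR y2 = 0 XNOR 0 = 1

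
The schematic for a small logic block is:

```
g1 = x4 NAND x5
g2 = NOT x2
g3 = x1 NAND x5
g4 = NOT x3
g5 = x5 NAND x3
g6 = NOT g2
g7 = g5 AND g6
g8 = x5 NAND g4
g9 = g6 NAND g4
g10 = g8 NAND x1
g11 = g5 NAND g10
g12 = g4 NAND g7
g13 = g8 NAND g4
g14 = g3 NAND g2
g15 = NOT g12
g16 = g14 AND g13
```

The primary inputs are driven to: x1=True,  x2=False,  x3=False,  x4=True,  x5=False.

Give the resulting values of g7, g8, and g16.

g7 = False, g8 = True, g16 = False

g2 = NOT x2 = NOT False = True
g3 = x1 NAND x5 = True NAND False = True
g4 = NOT x3 = NOT False = True
g5 = x5 NAND x3 = False NAND False = True
g6 = NOT g2 = NOT True = False
g7 = g5 AND g6 = True AND False = False
g8 = x5 NAND g4 = False NAND True = True
g13 = g8 NAND g4 = True NAND True = False
g14 = g3 NAND g2 = True NAND True = False
g16 = g14 AND g13 = False AND False = False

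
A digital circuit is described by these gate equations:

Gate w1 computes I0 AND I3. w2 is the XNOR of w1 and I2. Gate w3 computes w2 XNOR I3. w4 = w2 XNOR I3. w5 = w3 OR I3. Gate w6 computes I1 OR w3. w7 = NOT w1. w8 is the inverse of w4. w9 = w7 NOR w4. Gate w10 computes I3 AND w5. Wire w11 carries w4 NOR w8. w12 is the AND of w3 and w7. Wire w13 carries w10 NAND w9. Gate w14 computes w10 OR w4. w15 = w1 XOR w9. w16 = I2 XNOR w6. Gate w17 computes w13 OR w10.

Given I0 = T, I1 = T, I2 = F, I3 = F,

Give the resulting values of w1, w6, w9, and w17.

w1 = I0 AND I3 = T AND F = F
w2 = w1 XNOR I2 = F XNOR F = T
w3 = w2 XNOR I3 = T XNOR F = F
w4 = w2 XNOR I3 = T XNOR F = F
w5 = w3 OR I3 = F OR F = F
w6 = I1 OR w3 = T OR F = T
w7 = NOT w1 = NOT F = T
w9 = w7 NOR w4 = T NOR F = F
w10 = I3 AND w5 = F AND F = F
w13 = w10 NAND w9 = F NAND F = T
w17 = w13 OR w10 = T OR F = T

w1 = F; w6 = T; w9 = F; w17 = T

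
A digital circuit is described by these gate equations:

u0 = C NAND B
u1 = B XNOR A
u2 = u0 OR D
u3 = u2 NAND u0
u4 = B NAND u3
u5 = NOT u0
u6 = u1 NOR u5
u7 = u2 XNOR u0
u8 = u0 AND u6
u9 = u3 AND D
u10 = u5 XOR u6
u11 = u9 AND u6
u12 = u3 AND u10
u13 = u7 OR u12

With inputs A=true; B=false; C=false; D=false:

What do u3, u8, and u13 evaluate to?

u0 = C NAND B = false NAND false = true
u1 = B XNOR A = false XNOR true = false
u2 = u0 OR D = true OR false = true
u3 = u2 NAND u0 = true NAND true = false
u5 = NOT u0 = NOT true = false
u6 = u1 NOR u5 = false NOR false = true
u7 = u2 XNOR u0 = true XNOR true = true
u8 = u0 AND u6 = true AND true = true
u10 = u5 XOR u6 = false XOR true = true
u12 = u3 AND u10 = false AND true = false
u13 = u7 OR u12 = true OR false = true

u3 = false  u8 = true  u13 = true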